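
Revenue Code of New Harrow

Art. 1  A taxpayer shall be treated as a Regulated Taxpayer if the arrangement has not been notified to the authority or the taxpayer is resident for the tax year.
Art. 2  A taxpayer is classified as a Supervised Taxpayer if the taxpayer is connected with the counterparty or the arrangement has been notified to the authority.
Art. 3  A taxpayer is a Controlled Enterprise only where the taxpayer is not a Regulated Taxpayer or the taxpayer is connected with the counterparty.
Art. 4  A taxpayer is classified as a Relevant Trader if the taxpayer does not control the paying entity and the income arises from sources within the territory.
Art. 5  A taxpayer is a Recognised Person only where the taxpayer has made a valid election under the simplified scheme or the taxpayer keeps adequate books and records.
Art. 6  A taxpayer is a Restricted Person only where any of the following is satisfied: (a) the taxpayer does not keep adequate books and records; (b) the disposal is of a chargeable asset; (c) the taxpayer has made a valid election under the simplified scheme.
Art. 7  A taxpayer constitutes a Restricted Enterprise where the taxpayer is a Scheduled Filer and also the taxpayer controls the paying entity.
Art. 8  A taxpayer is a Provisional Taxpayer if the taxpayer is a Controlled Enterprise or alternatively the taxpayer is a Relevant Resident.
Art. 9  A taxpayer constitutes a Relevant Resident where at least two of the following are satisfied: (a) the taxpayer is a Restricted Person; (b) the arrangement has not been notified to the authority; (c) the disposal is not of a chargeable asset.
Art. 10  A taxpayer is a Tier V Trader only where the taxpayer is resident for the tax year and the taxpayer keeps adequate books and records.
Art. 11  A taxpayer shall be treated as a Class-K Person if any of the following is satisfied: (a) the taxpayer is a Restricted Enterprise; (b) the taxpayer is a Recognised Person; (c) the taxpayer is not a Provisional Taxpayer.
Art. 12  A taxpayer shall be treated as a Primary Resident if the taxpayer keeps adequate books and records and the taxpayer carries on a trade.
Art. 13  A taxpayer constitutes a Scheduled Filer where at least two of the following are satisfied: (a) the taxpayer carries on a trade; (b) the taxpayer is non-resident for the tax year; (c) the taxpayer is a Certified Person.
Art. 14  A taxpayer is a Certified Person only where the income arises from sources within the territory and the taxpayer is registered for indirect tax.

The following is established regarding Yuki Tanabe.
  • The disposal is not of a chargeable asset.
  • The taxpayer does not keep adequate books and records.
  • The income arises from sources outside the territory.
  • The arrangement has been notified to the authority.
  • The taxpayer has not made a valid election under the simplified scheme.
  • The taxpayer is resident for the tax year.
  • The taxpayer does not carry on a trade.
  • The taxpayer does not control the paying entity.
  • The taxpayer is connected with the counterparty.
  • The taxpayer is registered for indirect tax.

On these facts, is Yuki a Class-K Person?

No

Under article 14: the income arises from sources within the territory? no; and the taxpayer is registered for indirect tax? yes. So the taxpayer is not a Certified Person.
Under article 13: the taxpayer carries on a trade? no; the taxpayer is non-resident for the tax year? no; Certified Person (article 14)? no — 0 of 3 hold (need ≥2) → not satisfied.
Under article 7: Scheduled Filer (article 13)? no; and the taxpayer controls the paying entity? no. So the taxpayer is not a Restricted Enterprise.
Under article 5: the taxpayer has made a valid election under the simplified scheme? no; or the taxpayer keeps adequate books and records? no. So the taxpayer is not a Recognised Person.
Under article 1: the arrangement has not been notified to the authority? no; or the taxpayer is resident for the tax year? yes. So the taxpayer is a Regulated Taxpayer.
Under article 3: not a Regulated Taxpayer (article 1)? no; or the taxpayer is connected with the counterparty? yes. So the taxpayer is a Controlled Enterprise.
Under article 6: the taxpayer does not keep adequate books and records? yes; or the disposal is of a chargeable asset? no; or the taxpayer has made a valid election under the simplified scheme? no. So the taxpayer is a Restricted Person.
Under article 9: Restricted Person (article 6)? yes; the arrangement has not been notified to the authority? no; the disposal is not of a chargeable asset? yes — 2 of 3 hold (need ≥2) → satisfied.
Under article 8: Controlled Enterprise (article 3)? yes; or Relevant Resident (article 9)? yes. So the taxpayer is a Provisional Taxpayer.
Under article 11: Restricted Enterprise (article 7)? no; or Recognised Person (article 5)? no; or not a Provisional Taxpayer (article 8)? no. So the taxpayer is not a Class-K Person.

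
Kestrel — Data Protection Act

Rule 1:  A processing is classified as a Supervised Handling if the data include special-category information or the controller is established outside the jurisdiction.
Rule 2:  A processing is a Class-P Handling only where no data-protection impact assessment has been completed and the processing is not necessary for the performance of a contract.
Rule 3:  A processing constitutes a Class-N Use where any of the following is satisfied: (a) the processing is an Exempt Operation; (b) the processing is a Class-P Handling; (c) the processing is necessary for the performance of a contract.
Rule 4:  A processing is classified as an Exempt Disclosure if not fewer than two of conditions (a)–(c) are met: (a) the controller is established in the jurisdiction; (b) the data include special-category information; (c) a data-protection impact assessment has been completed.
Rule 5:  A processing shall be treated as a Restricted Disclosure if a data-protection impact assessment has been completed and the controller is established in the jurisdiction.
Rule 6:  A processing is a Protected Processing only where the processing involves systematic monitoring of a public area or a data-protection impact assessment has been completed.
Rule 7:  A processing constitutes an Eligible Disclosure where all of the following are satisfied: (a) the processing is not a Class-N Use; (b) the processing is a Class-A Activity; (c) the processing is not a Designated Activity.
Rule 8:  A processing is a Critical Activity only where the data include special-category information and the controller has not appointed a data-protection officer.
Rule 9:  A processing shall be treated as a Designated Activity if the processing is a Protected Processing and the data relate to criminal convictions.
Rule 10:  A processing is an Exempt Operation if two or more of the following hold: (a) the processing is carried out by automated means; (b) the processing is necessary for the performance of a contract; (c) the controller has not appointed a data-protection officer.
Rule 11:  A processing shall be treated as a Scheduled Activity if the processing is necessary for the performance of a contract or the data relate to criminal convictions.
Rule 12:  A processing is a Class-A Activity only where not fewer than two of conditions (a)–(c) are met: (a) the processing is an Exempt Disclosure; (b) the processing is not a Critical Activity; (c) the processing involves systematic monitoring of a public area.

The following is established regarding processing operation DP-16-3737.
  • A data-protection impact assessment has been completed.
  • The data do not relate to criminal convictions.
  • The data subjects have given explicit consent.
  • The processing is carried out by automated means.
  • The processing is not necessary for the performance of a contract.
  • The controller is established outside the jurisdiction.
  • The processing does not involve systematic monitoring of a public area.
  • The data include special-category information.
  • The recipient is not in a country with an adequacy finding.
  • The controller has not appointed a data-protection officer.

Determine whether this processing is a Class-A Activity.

rule 4 — Exempt Disclosure: the controller is established in the jurisdiction? no; the data include special-category information? yes; a data-protection impact assessment has been completed? yes — 2 of 3 hold (need ≥2) → satisfied.
rule 8 — Critical Activity: [the data include special-category information? yes] AND [the controller has not appointed a data-protection officer? yes] → satisfied.
rule 12 — Class-A Activity: Exempt Disclosure (rule 4)? yes; not a Critical Activity (rule 8)? no; the processing involves systematic monitoring of a public area? no — 1 of 3 hold (need ≥2) → not satisfied.

No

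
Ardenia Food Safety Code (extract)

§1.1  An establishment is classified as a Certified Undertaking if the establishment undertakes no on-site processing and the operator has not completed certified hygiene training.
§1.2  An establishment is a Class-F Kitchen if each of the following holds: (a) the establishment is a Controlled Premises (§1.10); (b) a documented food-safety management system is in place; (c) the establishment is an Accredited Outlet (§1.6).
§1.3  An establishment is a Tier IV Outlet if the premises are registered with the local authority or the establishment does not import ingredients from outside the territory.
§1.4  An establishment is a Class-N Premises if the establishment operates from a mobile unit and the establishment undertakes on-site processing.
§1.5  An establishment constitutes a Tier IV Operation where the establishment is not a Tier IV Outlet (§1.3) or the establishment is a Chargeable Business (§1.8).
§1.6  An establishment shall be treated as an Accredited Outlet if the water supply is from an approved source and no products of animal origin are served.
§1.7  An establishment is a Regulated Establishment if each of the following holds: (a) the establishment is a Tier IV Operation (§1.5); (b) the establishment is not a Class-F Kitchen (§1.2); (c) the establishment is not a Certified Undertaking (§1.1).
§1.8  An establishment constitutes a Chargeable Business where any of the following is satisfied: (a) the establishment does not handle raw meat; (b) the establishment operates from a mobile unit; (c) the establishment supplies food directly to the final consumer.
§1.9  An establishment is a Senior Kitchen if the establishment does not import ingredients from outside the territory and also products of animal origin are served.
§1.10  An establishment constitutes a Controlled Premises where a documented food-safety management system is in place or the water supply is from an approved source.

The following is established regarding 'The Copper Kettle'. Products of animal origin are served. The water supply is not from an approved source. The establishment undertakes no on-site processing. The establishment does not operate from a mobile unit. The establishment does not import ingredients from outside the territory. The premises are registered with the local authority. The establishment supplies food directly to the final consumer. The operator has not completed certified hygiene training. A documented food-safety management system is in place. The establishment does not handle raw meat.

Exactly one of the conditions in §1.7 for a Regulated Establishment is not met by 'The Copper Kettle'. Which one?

Certified Undertaking

§1.3 — Tier IV Outlet: [the premises are registered with the local authority? yes] OR [the establishment does not import ingredients from outside the territory? yes] → satisfied.
§1.8 — Chargeable Business: [the establishment does not handle raw meat? yes] OR [the establishment operates from a mobile unit? no] OR [the establishment supplies food directly to the final consumer? yes] → satisfied.
§1.5 — Tier IV Operation: [not a Tier IV Outlet (§1.3)? no] OR [Chargeable Business (§1.8)? yes] → satisfied.
§1.10 — Controlled Premises: [a documented food-safety management system is in place? yes] OR [the water supply is from an approved source? no] → satisfied.
§1.6 — Accredited Outlet: [the water supply is from an approved source? no] AND [no products of animal origin are served? no] → not satisfied.
§1.2 — Class-F Kitchen: [Controlled Premises (§1.10)? yes] AND [a documented food-safety management system is in place? yes] AND [Accredited Outlet (§1.6)? no] → not satisfied.
§1.1 — Certified Undertaking: [the establishment undertakes no on-site processing? yes] AND [the operator has not completed certified hygiene training? yes] → satisfied.
§1.7 — Regulated Establishment: [Tier IV Operation (§1.5)? yes] AND [not a Class-F Kitchen (§1.2)? yes] AND [not a Certified Undertaking (§1.1)? no] → not satisfied.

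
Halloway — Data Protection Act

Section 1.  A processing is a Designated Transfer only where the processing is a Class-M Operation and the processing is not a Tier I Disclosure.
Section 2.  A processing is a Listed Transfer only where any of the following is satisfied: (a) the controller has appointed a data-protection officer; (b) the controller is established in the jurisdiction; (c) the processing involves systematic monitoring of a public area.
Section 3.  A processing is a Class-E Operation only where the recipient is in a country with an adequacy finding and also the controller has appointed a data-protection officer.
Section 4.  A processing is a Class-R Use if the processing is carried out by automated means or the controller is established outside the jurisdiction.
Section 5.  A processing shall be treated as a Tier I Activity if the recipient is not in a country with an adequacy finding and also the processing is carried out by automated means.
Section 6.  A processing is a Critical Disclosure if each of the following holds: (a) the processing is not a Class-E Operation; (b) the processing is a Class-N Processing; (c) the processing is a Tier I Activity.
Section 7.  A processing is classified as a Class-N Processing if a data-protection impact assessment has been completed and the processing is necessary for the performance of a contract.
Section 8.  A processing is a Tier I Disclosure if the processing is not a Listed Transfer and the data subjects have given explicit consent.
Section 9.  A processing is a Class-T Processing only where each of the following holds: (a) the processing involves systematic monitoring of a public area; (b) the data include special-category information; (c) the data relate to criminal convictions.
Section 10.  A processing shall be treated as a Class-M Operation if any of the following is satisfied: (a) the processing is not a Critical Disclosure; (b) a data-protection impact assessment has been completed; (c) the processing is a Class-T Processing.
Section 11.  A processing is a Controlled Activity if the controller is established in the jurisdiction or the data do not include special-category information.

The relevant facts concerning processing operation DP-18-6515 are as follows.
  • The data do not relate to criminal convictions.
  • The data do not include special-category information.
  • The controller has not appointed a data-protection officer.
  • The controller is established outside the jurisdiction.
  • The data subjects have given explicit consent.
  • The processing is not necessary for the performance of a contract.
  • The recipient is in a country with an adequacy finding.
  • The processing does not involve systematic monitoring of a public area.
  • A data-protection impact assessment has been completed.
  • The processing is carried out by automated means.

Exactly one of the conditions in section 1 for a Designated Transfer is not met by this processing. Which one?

Under section 3: the recipient is in a country with an adequacy finding? yes; and the controller has appointed a data-protection officer? no. So the processing is not a Class-E Operation.
Under section 7: a data-protection impact assessment has been completed? yes; and the processing is necessary for the performance of a contract? no. So the processing is not a Class-N Processing.
Under section 5: the recipient is not in a country with an adequacy finding? no; and the processing is carried out by automated means? yes. So the processing is not a Tier I Activity.
Under section 6: not a Class-E Operation (section 3)? yes; and Class-N Processing (section 7)? no; and Tier I Activity (section 5)? no. So the processing is not a Critical Disclosure.
Under section 9: the processing involves systematic monitoring of a public area? no; and the data include special-category information? no; and the data relate to criminal convictions? no. So the processing is not a Class-T Processing.
Under section 10: not a Critical Disclosure (section 6)? yes; or a data-protection impact assessment has been completed? yes; or Class-T Processing (section 9)? no. So the processing is a Class-M Operation.
Under section 2: the controller has appointed a data-protection officer? no; or the controller is established in the jurisdiction? no; or the processing involves systematic monitoring of a public area? no. So the processing is not a Listed Transfer.
Under section 8: not a Listed Transfer (section 2)? yes; and the data subjects have given explicit consent? yes. So the processing is a Tier I Disclosure.
Under section 1: Class-M Operation (section 10)? yes; and not a Tier I Disclosure (section 8)? no. So the processing is not a Designated Transfer.

Tier I Disclosure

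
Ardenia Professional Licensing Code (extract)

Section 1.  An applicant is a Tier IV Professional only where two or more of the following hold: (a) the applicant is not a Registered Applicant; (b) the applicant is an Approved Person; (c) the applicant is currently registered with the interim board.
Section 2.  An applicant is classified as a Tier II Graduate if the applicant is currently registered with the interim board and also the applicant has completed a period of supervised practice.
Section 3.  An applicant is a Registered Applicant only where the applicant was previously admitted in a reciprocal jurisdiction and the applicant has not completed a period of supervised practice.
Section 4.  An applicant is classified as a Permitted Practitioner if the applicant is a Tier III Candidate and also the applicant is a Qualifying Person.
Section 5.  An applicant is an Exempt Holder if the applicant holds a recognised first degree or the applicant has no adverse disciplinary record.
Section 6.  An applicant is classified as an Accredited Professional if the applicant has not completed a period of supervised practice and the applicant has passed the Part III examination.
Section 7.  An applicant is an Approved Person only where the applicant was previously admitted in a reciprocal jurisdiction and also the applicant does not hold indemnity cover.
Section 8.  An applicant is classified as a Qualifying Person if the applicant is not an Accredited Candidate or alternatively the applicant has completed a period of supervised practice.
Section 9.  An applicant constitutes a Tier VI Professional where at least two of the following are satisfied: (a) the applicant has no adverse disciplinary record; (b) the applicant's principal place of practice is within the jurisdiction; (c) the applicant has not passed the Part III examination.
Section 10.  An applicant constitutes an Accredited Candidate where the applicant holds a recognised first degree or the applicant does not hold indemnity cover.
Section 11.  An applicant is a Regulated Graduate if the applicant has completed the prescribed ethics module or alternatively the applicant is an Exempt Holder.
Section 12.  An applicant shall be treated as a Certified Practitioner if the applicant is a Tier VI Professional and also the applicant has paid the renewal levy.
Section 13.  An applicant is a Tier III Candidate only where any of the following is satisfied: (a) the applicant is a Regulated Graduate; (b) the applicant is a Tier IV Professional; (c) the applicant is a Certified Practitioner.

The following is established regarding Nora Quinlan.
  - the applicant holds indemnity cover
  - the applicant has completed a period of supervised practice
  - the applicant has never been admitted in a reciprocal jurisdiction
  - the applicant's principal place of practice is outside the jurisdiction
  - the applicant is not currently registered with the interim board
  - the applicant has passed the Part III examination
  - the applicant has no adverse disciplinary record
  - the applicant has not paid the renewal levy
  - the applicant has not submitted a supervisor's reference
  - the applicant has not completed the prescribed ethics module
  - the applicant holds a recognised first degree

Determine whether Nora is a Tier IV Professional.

No

section 3 — Registered Applicant: [the applicant was previously admitted in a reciprocal jurisdiction? no] AND [the applicant has not completed a period of supervised practice? no] → not satisfied.
section 7 — Approved Person: [the applicant was previously admitted in a reciprocal jurisdiction? no] AND [the applicant does not hold indemnity cover? no] → not satisfied.
section 1 — Tier IV Professional: not a Registered Applicant (section 3)? yes; Approved Person (section 7)? no; the applicant is currently registered with the interim board? no — 1 of 3 hold (need ≥2) → not satisfied.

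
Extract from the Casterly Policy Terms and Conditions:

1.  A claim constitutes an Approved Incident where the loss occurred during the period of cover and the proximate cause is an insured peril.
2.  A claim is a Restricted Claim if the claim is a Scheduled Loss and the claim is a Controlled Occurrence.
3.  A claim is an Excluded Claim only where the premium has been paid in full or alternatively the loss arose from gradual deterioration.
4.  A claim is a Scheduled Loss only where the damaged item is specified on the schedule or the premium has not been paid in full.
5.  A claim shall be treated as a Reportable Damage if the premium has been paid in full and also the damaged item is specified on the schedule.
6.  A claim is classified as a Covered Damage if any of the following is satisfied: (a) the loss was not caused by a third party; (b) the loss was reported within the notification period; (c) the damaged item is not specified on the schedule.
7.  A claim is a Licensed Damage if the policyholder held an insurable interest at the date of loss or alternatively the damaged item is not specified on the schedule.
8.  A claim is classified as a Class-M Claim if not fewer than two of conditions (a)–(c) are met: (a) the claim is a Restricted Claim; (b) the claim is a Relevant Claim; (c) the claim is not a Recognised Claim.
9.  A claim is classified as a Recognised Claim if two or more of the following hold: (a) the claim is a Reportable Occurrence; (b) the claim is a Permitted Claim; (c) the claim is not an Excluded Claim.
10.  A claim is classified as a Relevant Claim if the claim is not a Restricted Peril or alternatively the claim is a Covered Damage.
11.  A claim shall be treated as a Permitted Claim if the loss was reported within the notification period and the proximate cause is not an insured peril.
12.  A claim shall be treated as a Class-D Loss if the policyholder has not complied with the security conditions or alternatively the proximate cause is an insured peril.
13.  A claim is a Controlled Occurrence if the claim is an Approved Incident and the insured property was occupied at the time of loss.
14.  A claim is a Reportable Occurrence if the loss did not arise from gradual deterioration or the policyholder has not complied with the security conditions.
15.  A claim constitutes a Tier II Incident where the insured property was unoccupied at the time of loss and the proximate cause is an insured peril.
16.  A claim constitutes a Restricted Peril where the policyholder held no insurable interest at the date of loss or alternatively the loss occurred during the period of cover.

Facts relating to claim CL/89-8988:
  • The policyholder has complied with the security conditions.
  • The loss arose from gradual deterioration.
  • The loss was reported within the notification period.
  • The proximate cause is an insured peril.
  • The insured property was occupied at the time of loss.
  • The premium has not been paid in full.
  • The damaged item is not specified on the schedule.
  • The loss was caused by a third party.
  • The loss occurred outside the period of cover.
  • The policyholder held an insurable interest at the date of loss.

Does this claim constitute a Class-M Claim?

Yes

paragraph 4 — Scheduled Loss: [the damaged item is specified on the schedule? no] OR [the premium has not been paid in full? yes] → satisfied.
paragraph 1 — Approved Incident: [the loss occurred during the period of cover? no] AND [the proximate cause is an insured peril? yes] → not satisfied.
paragraph 13 — Controlled Occurrence: [Approved Incident (paragraph 1)? no] AND [the insured property was occupied at the time of loss? yes] → not satisfied.
paragraph 2 — Restricted Claim: [Scheduled Loss (paragraph 4)? yes] AND [Controlled Occurrence (paragraph 13)? no] → not satisfied.
paragraph 16 — Restricted Peril: [the policyholder held no insurable interest at the date of loss? no] OR [the loss occurred during the period of cover? no] → not satisfied.
paragraph 6 — Covered Damage: [the loss was not caused by a third party? no] OR [the loss was reported within the notification period? yes] OR [the damaged item is not specified on the schedule? yes] → satisfied.
paragraph 10 — Relevant Claim: [not a Restricted Peril (paragraph 16)? yes] OR [Covered Damage (paragraph 6)? yes] → satisfied.
paragraph 14 — Reportable Occurrence: [the loss did not arise from gradual deterioration? no] OR [the policyholder has not complied with the security conditions? no] → not satisfied.
paragraph 11 — Permitted Claim: [the loss was reported within the notification period? yes] AND [the proximate cause is not an insured peril? no] → not satisfied.
paragraph 3 — Excluded Claim: [the premium has been paid in full? no] OR [the loss arose from gradual deterioration? yes] → satisfied.
paragraph 9 — Recognised Claim: Reportable Occurrence (paragraph 14)? no; Permitted Claim (paragraph 11)? no; not an Excluded Claim (paragraph 3)? no — 0 of 3 hold (need ≥2) → not satisfied.
paragraph 8 — Class-M Claim: Restricted Claim (paragraph 2)? no; Relevant Claim (paragraph 10)? yes; not a Recognised Claim (paragraph 9)? yes — 2 of 3 hold (need ≥2) → satisfied.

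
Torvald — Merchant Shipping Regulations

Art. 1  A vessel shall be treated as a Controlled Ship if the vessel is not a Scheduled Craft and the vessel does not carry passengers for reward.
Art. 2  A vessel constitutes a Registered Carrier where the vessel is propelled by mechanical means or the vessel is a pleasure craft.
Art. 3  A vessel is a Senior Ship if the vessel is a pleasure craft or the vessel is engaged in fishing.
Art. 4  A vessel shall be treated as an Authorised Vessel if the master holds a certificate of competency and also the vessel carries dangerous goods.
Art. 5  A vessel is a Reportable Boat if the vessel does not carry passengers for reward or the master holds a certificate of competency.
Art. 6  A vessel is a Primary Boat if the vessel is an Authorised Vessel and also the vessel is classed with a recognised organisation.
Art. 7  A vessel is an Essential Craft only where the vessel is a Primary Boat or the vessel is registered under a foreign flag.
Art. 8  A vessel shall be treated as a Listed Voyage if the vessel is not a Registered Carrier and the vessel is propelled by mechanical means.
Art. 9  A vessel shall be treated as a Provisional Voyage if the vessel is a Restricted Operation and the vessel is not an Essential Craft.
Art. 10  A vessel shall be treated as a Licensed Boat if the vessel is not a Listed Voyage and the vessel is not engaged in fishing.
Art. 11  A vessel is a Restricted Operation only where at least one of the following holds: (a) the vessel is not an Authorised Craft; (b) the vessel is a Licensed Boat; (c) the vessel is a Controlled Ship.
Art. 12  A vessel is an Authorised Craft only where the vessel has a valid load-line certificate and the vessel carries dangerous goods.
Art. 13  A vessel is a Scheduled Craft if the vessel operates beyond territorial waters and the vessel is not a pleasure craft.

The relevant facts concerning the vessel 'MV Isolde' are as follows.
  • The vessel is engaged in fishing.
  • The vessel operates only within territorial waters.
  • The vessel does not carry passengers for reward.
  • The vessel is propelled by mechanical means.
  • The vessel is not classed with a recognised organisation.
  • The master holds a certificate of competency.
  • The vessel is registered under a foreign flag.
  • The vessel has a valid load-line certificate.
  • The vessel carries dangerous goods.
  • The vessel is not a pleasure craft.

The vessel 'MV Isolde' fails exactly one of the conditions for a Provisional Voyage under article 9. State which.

Essential Craft

article 12 — Authorised Craft: [the vessel has a valid load-line certificate? yes] AND [the vessel carries dangerous goods? yes] → satisfied.
article 2 — Registered Carrier: [the vessel is propelled by mechanical means? yes] OR [the vessel is a pleasure craft? no] → satisfied.
article 8 — Listed Voyage: [not a Registered Carrier (article 2)? no] AND [the vessel is propelled by mechanical means? yes] → not satisfied.
article 10 — Licensed Boat: [not a Listed Voyage (article 8)? yes] AND [the vessel is not engaged in fishing? no] → not satisfied.
article 13 — Scheduled Craft: [the vessel operates beyond territorial waters? no] AND [the vessel is not a pleasure craft? yes] → not satisfied.
article 1 — Controlled Ship: [not a Scheduled Craft (article 13)? yes] AND [the vessel does not carry passengers for reward? yes] → satisfied.
article 11 — Restricted Operation: [not an Authorised Craft (article 12)? no] OR [Licensed Boat (article 10)? no] OR [Controlled Ship (article 1)? yes] → satisfied.
article 4 — Authorised Vessel: [the master holds a certificate of competency? yes] AND [the vessel carries dangerous goods? yes] → satisfied.
article 6 — Primary Boat: [Authorised Vessel (article 4)? yes] AND [the vessel is classed with a recognised organisation? no] → not satisfied.
article 7 — Essential Craft: [Primary Boat (article 6)? no] OR [the vessel is registered under a foreign flag? yes] → satisfied.
article 9 — Provisional Voyage: [Restricted Operation (article 11)? yes] AND [not an Essential Craft (article 7)? no] → not satisfied.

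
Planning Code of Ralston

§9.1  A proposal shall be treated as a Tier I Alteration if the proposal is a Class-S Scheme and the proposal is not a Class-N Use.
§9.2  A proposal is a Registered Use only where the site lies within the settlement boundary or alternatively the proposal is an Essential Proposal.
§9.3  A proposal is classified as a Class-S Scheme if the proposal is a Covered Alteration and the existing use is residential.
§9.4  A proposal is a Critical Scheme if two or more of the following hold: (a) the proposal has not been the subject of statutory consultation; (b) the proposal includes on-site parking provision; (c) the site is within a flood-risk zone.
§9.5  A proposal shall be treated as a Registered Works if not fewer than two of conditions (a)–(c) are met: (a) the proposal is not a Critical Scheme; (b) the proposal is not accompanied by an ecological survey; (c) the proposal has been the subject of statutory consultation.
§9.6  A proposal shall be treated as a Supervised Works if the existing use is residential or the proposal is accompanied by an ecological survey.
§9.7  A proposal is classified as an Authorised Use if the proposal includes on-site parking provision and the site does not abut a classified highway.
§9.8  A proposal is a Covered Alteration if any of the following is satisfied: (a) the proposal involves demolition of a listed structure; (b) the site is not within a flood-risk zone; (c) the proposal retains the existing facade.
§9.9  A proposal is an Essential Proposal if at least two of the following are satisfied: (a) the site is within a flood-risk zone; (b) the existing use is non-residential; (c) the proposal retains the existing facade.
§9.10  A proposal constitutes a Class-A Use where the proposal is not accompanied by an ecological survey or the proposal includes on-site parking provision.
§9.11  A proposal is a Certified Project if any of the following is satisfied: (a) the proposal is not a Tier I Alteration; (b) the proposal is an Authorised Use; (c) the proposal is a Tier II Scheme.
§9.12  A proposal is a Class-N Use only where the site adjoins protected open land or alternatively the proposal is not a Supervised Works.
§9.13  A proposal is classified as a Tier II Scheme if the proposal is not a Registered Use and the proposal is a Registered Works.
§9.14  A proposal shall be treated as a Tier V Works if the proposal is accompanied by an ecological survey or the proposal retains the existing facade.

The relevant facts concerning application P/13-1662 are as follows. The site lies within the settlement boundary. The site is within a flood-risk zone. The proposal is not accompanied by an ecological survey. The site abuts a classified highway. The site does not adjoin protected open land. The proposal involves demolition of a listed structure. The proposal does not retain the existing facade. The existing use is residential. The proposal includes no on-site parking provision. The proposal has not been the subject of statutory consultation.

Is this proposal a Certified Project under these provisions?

§9.8 — Covered Alteration: [the proposal involves demolition of a listed structure? yes] OR [the site is not within a flood-risk zone? no] OR [the proposal retains the existing facade? no] → satisfied.
§9.3 — Class-S Scheme: [Covered Alteration (§9.8)? yes] AND [the existing use is residential? yes] → satisfied.
§9.6 — Supervised Works: [the existing use is residential? yes] OR [the proposal is accompanied by an ecological survey? no] → satisfied.
§9.12 — Class-N Use: [the site adjoins protected open land? no] OR [not a Supervised Works (§9.6)? no] → not satisfied.
§9.1 — Tier I Alteration: [Class-S Scheme (§9.3)? yes] AND [not a Class-N Use (§9.12)? yes] → satisfied.
§9.7 — Authorised Use: [the proposal includes on-site parking provision? no] AND [the site does not abut a classified highway? no] → not satisfied.
§9.9 — Essential Proposal: the site is within a flood-risk zone? yes; the existing use is non-residential? no; the proposal retains the existing facade? no — 1 of 3 hold (need ≥2) → not satisfied.
§9.2 — Registered Use: [the site lies within the settlement boundary? yes] OR [Essential Proposal (§9.9)? no] → satisfied.
§9.4 — Critical Scheme: the proposal has not been the subject of statutory consultation? yes; the proposal includes on-site parking provision? no; the site is within a flood-risk zone? yes — 2 of 3 hold (need ≥2) → satisfied.
§9.5 — Registered Works: not a Critical Scheme (§9.4)? no; the proposal is not accompanied by an ecological survey? yes; the proposal has been the subject of statutory consultation? no — 1 of 3 hold (need ≥2) → not satisfied.
§9.13 — Tier II Scheme: [not a Registered Use (§9.2)? no] AND [Registered Works (§9.5)? no] → not satisfied.
§9.11 — Certified Project: [not a Tier I Alteration (§9.1)? no] OR [Authorised Use (§9.7)? no] OR [Tier II Scheme (§9.13)? no] → not satisfied.

No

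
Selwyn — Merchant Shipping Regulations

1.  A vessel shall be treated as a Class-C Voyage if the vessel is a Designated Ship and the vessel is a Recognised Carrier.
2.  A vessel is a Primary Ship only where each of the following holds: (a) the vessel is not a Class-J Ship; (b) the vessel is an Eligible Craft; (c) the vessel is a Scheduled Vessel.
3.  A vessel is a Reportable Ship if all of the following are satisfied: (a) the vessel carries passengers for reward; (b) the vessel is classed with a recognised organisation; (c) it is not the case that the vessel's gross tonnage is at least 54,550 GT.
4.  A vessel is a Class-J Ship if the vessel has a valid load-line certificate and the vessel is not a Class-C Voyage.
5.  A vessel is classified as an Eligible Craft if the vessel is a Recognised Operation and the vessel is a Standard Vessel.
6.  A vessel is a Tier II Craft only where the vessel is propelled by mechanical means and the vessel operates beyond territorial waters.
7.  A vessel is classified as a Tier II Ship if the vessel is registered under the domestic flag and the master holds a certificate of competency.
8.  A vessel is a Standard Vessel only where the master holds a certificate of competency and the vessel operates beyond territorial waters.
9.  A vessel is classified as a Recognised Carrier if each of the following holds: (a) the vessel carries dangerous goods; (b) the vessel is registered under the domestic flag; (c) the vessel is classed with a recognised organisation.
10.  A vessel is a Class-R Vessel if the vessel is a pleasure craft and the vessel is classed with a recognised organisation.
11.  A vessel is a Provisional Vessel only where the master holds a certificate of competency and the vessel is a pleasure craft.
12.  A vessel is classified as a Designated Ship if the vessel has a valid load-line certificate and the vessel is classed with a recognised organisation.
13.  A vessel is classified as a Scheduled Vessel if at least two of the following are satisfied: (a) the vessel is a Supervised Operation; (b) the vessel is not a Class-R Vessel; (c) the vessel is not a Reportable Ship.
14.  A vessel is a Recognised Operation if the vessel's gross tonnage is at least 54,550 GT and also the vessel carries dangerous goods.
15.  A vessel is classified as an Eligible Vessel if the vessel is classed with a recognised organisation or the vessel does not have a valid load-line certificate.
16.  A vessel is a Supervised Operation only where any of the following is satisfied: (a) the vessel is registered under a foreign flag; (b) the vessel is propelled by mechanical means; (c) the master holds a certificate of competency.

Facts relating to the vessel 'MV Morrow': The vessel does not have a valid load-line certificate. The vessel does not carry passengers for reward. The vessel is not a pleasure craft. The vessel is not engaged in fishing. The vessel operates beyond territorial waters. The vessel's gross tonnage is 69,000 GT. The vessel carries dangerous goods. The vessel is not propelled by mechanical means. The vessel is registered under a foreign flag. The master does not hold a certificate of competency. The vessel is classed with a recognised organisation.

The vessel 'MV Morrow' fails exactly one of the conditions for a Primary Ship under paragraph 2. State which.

Eligible Craft

paragraph 12 — Designated Ship: [the vessel has a valid load-line certificate? no] AND [the vessel is classed with a recognised organisation? yes] → not satisfied.
paragraph 9 — Recognised Carrier: [the vessel carries dangerous goods? yes] AND [the vessel is registered under the domestic flag? no] AND [the vessel is classed with a recognised organisation? yes] → not satisfied.
paragraph 1 — Class-C Voyage: [Designated Ship (paragraph 12)? no] AND [Recognised Carrier (paragraph 9)? no] → not satisfied.
paragraph 4 — Class-J Ship: [the vessel has a valid load-line certificate? no] AND [not a Class-C Voyage (paragraph 1)? yes] → not satisfied.
paragraph 14 — Recognised Operation: [vessel's gross tonnage: 69,000 GT ≥ 54,550 GT? yes] AND [the vessel carries dangerous goods? yes] → satisfied.
paragraph 8 — Standard Vessel: [the master holds a certificate of competency? no] AND [the vessel operates beyond territorial waters? yes] → not satisfied.
paragraph 5 — Eligible Craft: [Recognised Operation (paragraph 14)? yes] AND [Standard Vessel (paragraph 8)? no] → not satisfied.
paragraph 16 — Supervised Operation: [the vessel is registered under a foreign flag? yes] OR [the vessel is propelled by mechanical means? no] OR [the master holds a certificate of competency? no] → satisfied.
paragraph 10 — Class-R Vessel: [the vessel is a pleasure craft? no] AND [the vessel is classed with a recognised organisation? yes] → not satisfied.
paragraph 3 — Reportable Ship: [the vessel carries passengers for reward? no] AND [the vessel is classed with a recognised organisation? yes] AND [vessel's gross tonnage: 69,000 GT ≥ 54,550 GT? yes, so negated condition no] → not satisfied.
paragraph 13 — Scheduled Vessel: Supervised Operation (paragraph 16)? yes; not a Class-R Vessel (paragraph 10)? yes; not a Reportable Ship (paragraph 3)? yes — 3 of 3 hold (need ≥2) → satisfied.
paragraph 2 — Primary Ship: [not a Class-J Ship (paragraph 4)? yes] AND [Eligible Craft (paragraph 5)? no] AND [Scheduled Vessel (paragraph 13)? yes] → not satisfied.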